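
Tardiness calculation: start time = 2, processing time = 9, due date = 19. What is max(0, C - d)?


Completion = start + processing = 2 + 9 = 11
Tardiness = max(0, C - d) = max(0, 11 - 19)
= max(0, -8)
= 0


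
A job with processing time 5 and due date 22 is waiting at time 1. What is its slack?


Slack = due - current_time - processing
= 22 - 1 - 5
= 16


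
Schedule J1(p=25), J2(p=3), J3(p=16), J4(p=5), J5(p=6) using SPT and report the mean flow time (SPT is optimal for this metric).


SPT order: J2 → J4 → J5 → J3 → J1
Completion times:
  J2: C=3
  J4: C=8
  J5: C=14
  J3: C=30
  J1: C=55
Sum = 110, n = 5
Mean flow = 110/5
= 22.00


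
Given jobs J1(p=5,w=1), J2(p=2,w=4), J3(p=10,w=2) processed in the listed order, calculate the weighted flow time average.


Completion times:
  J1: C=5, w×C=1×5=5
  J2: C=7, w×C=4×7=28
  J3: C=17, w×C=2×17=34
Sum w×C = 67
Sum w = 7
Weighted avg = 67/7
= 9.57


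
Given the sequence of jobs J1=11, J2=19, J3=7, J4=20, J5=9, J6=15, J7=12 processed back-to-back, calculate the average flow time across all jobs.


Completion times:
  J1: completes at 11
  J2: completes at 30
  J3: completes at 37
  J4: completes at 57
  J5: completes at 66
  J6: completes at 81
  J7: completes at 93
Sum = 375
Average = 375/7
= 53.57


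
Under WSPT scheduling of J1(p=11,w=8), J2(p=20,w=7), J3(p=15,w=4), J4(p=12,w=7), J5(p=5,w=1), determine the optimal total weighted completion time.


WSPT order (by p/w): J1 → J4 → J2 → J3 → J5
  J1: C=11, w·C=8×11=88
  J4: C=23, w·C=7×23=161
  J2: C=43, w·C=7×43=301
  J3: C=58, w·C=4×58=232
  J5: C=63, w·C=1×63=63
Σ w·C = 845
= 845


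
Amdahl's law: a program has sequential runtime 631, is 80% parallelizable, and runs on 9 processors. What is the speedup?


Amdahl's law: T_p = T × ((1-p) + p/N)
= 631 × ((1-0.8) + 0.8/9)
= 631 × (0.20 + 0.0889)
= 631 × 0.2889
= 182.29
Speedup = 631/182.29
= 3.46×


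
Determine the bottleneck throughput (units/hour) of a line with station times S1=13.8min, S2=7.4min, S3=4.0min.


Bottleneck = longest station time
Station times: [13.8, 7.4, 4.0]
Max = 13.8 min
Rate = 60 / 13.8
= 4.35 units/hour (bottleneck: 13.8min)


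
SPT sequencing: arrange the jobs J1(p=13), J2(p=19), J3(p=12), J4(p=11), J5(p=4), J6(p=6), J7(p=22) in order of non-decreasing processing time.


SPT: sort by shortest processing time
  J5: p=4
  J6: p=6
  J4: p=11
  J3: p=12
  J1: p=13
  J2: p=19
  J7: p=22
Order: J5 → J6 → J4 → J3 → J1 → J2 → J7


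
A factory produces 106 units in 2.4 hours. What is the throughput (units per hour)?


Throughput = units / time
= 106 / 2.4
= 44.2 units/hour


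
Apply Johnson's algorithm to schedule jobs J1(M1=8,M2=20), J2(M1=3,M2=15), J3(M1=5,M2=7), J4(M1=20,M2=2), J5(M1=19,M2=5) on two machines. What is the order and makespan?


Johnson's rule:
Group 1 (M1≤M2, sort by M1): ['J2', 'J3', 'J1']
Group 2 (M1>M2, sort desc M2): ['J5', 'J4']
Sequence: J2 → J3 → J1 → J5 → J4
Makespan calculation:
  J2: M1 done=3, M2 done=18
  J3: M1 done=8, M2 done=25
  J1: M1 done=16, M2 done=45
  J5: M1 done=35, M2 done=50
  J4: M1 done=55, M2 done=57
= Sequence: J2 → J3 → J1 → J5 → J4, Makespan: 57


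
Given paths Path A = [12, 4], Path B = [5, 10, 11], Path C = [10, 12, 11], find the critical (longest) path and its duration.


Path A: 12 + 4 = 16
Path B: 5 + 10 + 11 = 26
Path C: 10 + 12 + 11 = 33
Critical path = longest = max(16, 26, 33)
= 33 (Path C)


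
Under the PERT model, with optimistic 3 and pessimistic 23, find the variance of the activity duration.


σ² = ((p - o) / 6)² = (p - o)² / 36
= (23 - 3)² / 36
= 20² / 36
= 400 / 36
= 11.1111


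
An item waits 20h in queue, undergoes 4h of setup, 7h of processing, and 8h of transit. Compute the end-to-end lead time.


Lead time = queue + setup + processing + transit
= 20 + 4 + 7 + 8
= 39 hours


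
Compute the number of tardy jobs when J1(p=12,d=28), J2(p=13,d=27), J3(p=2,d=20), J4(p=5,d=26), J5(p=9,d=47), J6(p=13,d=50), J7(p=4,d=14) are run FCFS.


Completion vs due date:
  J1: C=12, d=28 → on time
  J2: C=25, d=27 → on time
  J3: C=27, d=20 → TARDY
  J4: C=32, d=26 → TARDY
  J5: C=41, d=47 → on time
  J6: C=54, d=50 → TARDY
  J7: C=58, d=14 → TARDY
Tardy jobs: J3, J4, J6, J7
Count = 4


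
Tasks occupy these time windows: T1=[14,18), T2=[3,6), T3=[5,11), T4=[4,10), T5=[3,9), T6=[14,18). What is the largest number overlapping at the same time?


Check each time point for overlaps:
  t=5: 4 tasks active (T2, T3, T4, T5)
Max concurrent = 4


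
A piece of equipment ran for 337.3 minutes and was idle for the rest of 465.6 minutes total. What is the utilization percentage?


Utilization = busy / total × 100
= 337.3 / 465.6 × 100
= 72.4%


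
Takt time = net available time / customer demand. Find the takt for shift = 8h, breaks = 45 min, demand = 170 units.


Available = 8×60 - 45 = 435 min
Takt time = 435 / 170
= 2.56 min/unit


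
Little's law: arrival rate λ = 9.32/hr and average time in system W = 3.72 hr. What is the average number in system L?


Little's law: L = λ × W
= 9.32 × 3.72
= 34.67


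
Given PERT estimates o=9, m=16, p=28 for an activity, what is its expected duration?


te = (o + 4m + p) / 6
= (9 + 4×16 + 28) / 6
= (9 + 64 + 28) / 6
= 101 / 6
= 16.83


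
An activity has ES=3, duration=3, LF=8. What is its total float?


EF = ES + duration = 3 + 3 = 6
LS = LF - duration = 8 - 3 = 5
Total Float = LF - EF = 8 - 6
(or LS - ES = 5 - 3)
= 2


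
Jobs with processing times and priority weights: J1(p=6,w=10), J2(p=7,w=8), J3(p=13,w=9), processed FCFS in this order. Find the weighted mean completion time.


Completion times:
  J1: C=6, w×C=10×6=60
  J2: C=13, w×C=8×13=104
  J3: C=26, w×C=9×26=234
Sum w×C = 398
Sum w = 27
Weighted avg = 398/27
= 14.74


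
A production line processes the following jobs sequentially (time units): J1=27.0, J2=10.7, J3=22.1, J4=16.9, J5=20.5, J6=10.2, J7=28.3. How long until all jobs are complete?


Sequential makespan: sum all processing times
= 27.0 + 10.7 + 22.1 + 16.9 + 20.5 + 10.2 + 28.3
= 135.7 time units


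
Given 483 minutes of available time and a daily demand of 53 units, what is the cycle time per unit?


Cycle time = available time / demand
= 483 / 53
= 9.11 min/unit


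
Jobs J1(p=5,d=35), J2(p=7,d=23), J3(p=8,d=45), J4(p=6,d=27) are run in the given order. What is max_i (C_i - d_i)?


Lateness per job (L = C - d):
  J1: C=5, d=35, L=-30
  J2: C=12, d=23, L=-11
  J3: C=20, d=45, L=-25
  J4: C=26, d=27, L=-1
Lmax = max(-30, -11, -25, -1)
= -1


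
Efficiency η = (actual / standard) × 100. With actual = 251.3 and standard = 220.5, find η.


Efficiency = (actual / standard) × 100
= (251.3 / 220.5) × 100
= 114.0%


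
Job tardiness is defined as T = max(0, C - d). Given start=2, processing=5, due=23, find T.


Completion = start + processing = 2 + 5 = 7
Tardiness = max(0, C - d) = max(0, 7 - 23)
= max(0, -16)
= 0


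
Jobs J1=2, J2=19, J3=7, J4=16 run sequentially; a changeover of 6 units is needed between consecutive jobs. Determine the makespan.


Makespan = Σ processing + (n-1) × setup
= (2 + 19 + 7 + 16) + (4-1)×6
= 44 + 18
= 62 time units


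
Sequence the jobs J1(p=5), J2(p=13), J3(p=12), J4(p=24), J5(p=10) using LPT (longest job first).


LPT: sort by longest processing time first
  J4: p=24
  J2: p=13
  J3: p=12
  J5: p=10
  J1: p=5
Order: J4 → J2 → J3 → J5 → J1


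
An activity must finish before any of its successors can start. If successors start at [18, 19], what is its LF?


LF = min of all successor start times
Successors start at: [18, 19]
LF = min(18, 19)
= 18


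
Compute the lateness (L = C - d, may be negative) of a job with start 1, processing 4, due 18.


Completion = 1 + 4 = 5
Lateness = C - d = 5 - 18
= -13


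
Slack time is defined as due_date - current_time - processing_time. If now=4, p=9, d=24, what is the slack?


Slack = due - current_time - processing
= 24 - 4 - 9
= 11


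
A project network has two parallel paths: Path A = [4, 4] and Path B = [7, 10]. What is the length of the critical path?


Path A: 4 + 4 = 8
Path B: 7 + 10 = 17
Critical path = longest = max(8, 17)
= 17 (Path B)


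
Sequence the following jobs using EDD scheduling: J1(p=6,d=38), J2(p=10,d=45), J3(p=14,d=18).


EDD: sort by earliest due date
  J3: d=18, p=14
  J1: d=38, p=6
  J2: d=45, p=10
Order: J3 → J1 → J2


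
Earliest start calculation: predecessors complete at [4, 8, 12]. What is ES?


ES = max of all predecessor completion times
Predecessors: [4, 8, 12]
ES = max(4, 8, 12)
= 12


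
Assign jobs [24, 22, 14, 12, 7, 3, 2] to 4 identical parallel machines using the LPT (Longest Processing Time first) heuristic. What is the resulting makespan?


Jobs (LPT sorted): [24, 22, 14, 12, 7, 3, 2]
Machines: 4
  J=24 → Machine 1 (load: 0+24=24)
  J=22 → Machine 2 (load: 0+22=22)
  J=14 → Machine 3 (load: 0+14=14)
  J=12 → Machine 4 (load: 0+12=12)
  J=7 → Machine 4 (load: 12+7=19)
  J=3 → Machine 3 (load: 14+3=17)
  J=2 → Machine 3 (load: 17+2=19)
Machine loads: [24, 22, 19, 19]
Makespan = max = 24 time units


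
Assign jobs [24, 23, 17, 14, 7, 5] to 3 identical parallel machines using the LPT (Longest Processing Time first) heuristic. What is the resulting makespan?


Jobs (LPT sorted): [24, 23, 17, 14, 7, 5]
Machines: 3
  J=24 → Machine 1 (load: 0+24=24)
  J=23 → Machine 2 (load: 0+23=23)
  J=17 → Machine 3 (load: 0+17=17)
  J=14 → Machine 3 (load: 17+14=31)
  J=7 → Machine 2 (load: 23+7=30)
  J=5 → Machine 1 (load: 24+5=29)
Machine loads: [29, 30, 31]
Makespan = max = 31 time units


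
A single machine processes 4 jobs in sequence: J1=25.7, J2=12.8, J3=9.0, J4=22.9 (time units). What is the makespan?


Sequential makespan: sum all processing times
= 25.7 + 12.8 + 9.0 + 22.9
= 70.4 time units


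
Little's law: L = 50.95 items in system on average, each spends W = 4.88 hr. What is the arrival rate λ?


Little's law: L = λW → λ = L / W
= 50.95 / 4.88
= 10.44 per hour


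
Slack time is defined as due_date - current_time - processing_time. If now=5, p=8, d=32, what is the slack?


Slack = due - current_time - processing
= 32 - 5 - 8
= 19


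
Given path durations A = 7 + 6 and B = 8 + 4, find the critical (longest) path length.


Path A: 7 + 6 = 13
Path B: 8 + 4 = 12
Critical path = longest = max(13, 12)
= 13 (Path A)


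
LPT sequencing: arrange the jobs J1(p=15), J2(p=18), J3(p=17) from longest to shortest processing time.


LPT: sort by longest processing time first
  J2: p=18
  J3: p=17
  J1: p=15
Order: J2 → J3 → J1


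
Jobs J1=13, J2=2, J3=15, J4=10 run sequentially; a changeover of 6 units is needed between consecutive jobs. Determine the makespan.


Makespan = Σ processing + (n-1) × setup
= (13 + 2 + 15 + 10) + (4-1)×6
= 40 + 18
= 58 time units


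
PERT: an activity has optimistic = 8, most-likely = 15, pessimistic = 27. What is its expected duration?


te = (o + 4m + p) / 6
= (8 + 4×15 + 27) / 6
= (8 + 60 + 27) / 6
= 95 / 6
= 15.83


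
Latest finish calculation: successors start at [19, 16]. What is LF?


LF = min of all successor start times
Successors start at: [19, 16]
LF = min(19, 16)
= 16


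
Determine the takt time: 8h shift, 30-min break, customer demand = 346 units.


Available = 8×60 - 30 = 450 min
Takt time = 450 / 346
= 1.30 min/unit


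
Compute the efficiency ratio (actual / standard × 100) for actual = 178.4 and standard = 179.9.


Efficiency = (actual / standard) × 100
= (178.4 / 179.9) × 100
= 99.2%


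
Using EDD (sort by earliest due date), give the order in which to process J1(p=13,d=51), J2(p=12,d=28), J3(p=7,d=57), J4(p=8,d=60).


EDD: sort by earliest due date
  J2: d=28, p=12
  J1: d=51, p=13
  J3: d=57, p=7
  J4: d=60, p=8
Order: J2 → J1 → J3 → J4


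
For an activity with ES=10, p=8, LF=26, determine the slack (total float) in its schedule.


EF = ES + duration = 10 + 8 = 18
LS = LF - duration = 26 - 8 = 18
Total Float = LF - EF = 26 - 18
(or LS - ES = 18 - 10)
= 8


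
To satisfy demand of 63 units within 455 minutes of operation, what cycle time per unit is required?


Cycle time = available time / demand
= 455 / 63
= 7.22 min/unit


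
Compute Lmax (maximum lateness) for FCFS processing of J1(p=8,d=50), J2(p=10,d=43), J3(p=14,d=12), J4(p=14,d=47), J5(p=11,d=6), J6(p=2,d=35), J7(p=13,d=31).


Lateness per job (L = C - d):
  J1: C=8, d=50, L=-42
  J2: C=18, d=43, L=-25
  J3: C=32, d=12, L=20
  J4: C=46, d=47, L=-1
  J5: C=57, d=6, L=51
  J6: C=59, d=35, L=24
  J7: C=72, d=31, L=41
Lmax = max(-42, -25, 20, -1, 51, 24, 41)
= 51


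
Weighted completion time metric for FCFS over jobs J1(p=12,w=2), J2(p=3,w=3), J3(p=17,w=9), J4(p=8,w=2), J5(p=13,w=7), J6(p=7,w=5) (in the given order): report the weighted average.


Completion times:
  J1: C=12, w×C=2×12=24
  J2: C=15, w×C=3×15=45
  J3: C=32, w×C=9×32=288
  J4: C=40, w×C=2×40=80
  J5: C=53, w×C=7×53=371
  J6: C=60, w×C=5×60=300
Sum w×C = 1108
Sum w = 28
Weighted avg = 1108/28
= 39.57


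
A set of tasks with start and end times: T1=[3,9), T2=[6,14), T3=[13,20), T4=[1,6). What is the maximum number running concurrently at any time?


Check each time point for overlaps:
  t=3: 2 tasks active (T1, T4)
Max concurrent = 2


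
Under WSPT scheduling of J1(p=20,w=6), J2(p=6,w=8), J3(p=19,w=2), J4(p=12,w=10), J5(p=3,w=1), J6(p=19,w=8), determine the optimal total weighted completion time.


WSPT order (by p/w): J2 → J4 → J6 → J5 → J1 → J3
  J2: C=6, w·C=8×6=48
  J4: C=18, w·C=10×18=180
  J6: C=37, w·C=8×37=296
  J5: C=40, w·C=1×40=40
  J1: C=60, w·C=6×60=360
  J3: C=79, w·C=2×79=158
Σ w·C = 1082
= 1082


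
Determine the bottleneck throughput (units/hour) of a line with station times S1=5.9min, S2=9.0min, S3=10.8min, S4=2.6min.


Bottleneck = longest station time
Station times: [5.9, 9.0, 10.8, 2.6]
Max = 10.8 min
Rate = 60 / 10.8
= 5.56 units/hour (bottleneck: 10.8min)


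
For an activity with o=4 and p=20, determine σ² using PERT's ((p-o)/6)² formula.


σ² = ((p - o) / 6)² = (p - o)² / 36
= (20 - 4)² / 36
= 16² / 36
= 256 / 36
= 7.1111


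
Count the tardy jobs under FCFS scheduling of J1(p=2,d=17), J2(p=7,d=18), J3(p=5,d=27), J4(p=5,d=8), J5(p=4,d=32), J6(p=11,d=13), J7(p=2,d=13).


Completion vs due date:
  J1: C=2, d=17 → on time
  J2: C=9, d=18 → on time
  J3: C=14, d=27 → on time
  J4: C=19, d=8 → TARDY
  J5: C=23, d=32 → on time
  J6: C=34, d=13 → TARDY
  J7: C=36, d=13 → TARDY
Tardy jobs: J4, J6, J7
Count = 3


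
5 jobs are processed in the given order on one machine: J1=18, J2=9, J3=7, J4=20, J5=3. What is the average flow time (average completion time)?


Completion times:
  J1: completes at 18
  J2: completes at 27
  J3: completes at 34
  J4: completes at 54
  J5: completes at 57
Sum = 190
Average = 190/5
= 38.00


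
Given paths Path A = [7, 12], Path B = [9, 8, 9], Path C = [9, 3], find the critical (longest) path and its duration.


Path A: 7 + 12 = 19
Path B: 9 + 8 + 9 = 26
Path C: 9 + 3 = 12
Critical path = longest = max(19, 26, 12)
= 26 (Path B)


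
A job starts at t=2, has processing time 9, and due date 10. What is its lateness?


Completion = 2 + 9 = 11
Lateness = C - d = 11 - 10
= 1


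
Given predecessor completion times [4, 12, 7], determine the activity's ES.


ES = max of all predecessor completion times
Predecessors: [4, 12, 7]
ES = max(4, 12, 7)
= 12


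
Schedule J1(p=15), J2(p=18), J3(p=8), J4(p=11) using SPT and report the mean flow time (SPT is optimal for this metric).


SPT order: J3 → J4 → J1 → J2
Completion times:
  J3: C=8
  J4: C=19
  J1: C=34
  J2: C=52
Sum = 113, n = 4
Mean flow = 113/4
= 28.25


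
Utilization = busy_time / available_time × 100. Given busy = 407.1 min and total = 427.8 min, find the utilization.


Utilization = busy / total × 100
= 407.1 / 427.8 × 100
= 95.2%


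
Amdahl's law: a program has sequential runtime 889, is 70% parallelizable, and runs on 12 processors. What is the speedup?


Amdahl's law: T_p = T × ((1-p) + p/N)
= 889 × ((1-0.7) + 0.7/12)
= 889 × (0.30 + 0.0583)
= 889 × 0.3583
= 318.56
Speedup = 889/318.56
= 2.79×


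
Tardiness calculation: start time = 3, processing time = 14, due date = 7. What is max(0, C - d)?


Completion = start + processing = 3 + 14 = 17
Tardiness = max(0, C - d) = max(0, 17 - 7)
= max(0, 10)
= 10


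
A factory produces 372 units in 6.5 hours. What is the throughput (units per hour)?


Throughput = units / time
= 372 / 6.5
= 57.2 units/hour


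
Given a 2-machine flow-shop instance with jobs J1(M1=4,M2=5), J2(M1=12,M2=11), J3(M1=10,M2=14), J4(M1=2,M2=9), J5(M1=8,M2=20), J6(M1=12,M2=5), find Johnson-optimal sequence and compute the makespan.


Johnson's rule:
Group 1 (M1≤M2, sort by M1): ['J4', 'J1', 'J5', 'J3']
Group 2 (M1>M2, sort desc M2): ['J2', 'J6']
Sequence: J4 → J1 → J5 → J3 → J2 → J6
Makespan calculation:
  J4: M1 done=2, M2 done=11
  J1: M1 done=6, M2 done=16
  J5: M1 done=14, M2 done=36
  J3: M1 done=24, M2 done=50
  J2: M1 done=36, M2 done=61
  J6: M1 done=48, M2 done=66
= Sequence: J4 → J1 → J5 → J3 → J2 → J6, Makespan: 66


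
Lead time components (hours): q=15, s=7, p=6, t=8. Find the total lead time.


Lead time = queue + setup + processing + transit
= 15 + 7 + 6 + 8
= 36 hours


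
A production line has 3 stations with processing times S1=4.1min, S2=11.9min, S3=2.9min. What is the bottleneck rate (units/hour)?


Bottleneck = longest station time
Station times: [4.1, 11.9, 2.9]
Max = 11.9 min
Rate = 60 / 11.9
= 5.04 units/hour (bottleneck: 11.9min)


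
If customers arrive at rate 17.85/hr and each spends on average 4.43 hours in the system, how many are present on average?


Little's law: L = λ × W
= 17.85 × 4.43
= 79.08


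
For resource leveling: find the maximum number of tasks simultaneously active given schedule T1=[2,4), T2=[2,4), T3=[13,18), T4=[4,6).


Check each time point for overlaps:
  t=2: 2 tasks active (T1, T2)
Max concurrent = 2


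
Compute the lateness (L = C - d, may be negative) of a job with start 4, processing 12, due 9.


Completion = 4 + 12 = 16
Lateness = C - d = 16 - 9
= 7


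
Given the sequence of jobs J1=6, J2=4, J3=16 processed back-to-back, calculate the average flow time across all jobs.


Completion times:
  J1: completes at 6
  J2: completes at 10
  J3: completes at 26
Sum = 42
Average = 42/3
= 14.00


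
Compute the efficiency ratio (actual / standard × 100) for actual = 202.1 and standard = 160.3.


Efficiency = (actual / standard) × 100
= (202.1 / 160.3) × 100
= 126.1%


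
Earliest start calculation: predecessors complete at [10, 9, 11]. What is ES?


ES = max of all predecessor completion times
Predecessors: [10, 9, 11]
ES = max(10, 9, 11)
= 11


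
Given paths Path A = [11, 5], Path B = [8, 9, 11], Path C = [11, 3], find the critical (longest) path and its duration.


Path A: 11 + 5 = 16
Path B: 8 + 9 + 11 = 28
Path C: 11 + 3 = 14
Critical path = longest = max(16, 28, 14)
= 28 (Path B)


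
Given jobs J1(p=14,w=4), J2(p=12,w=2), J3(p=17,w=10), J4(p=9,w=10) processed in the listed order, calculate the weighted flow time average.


Completion times:
  J1: C=14, w×C=4×14=56
  J2: C=26, w×C=2×26=52
  J3: C=43, w×C=10×43=430
  J4: C=52, w×C=10×52=520
Sum w×C = 1058
Sum w = 26
Weighted avg = 1058/26
= 40.69


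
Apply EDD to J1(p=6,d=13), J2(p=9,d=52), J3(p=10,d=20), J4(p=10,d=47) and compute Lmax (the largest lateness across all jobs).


EDD order: J1 → J3 → J4 → J2
Completion and lateness:
  J1: C=6, d=13, L=6-13=-7
  J3: C=16, d=20, L=16-20=-4
  J4: C=26, d=47, L=26-47=-21
  J2: C=35, d=52, L=35-52=-17
Lmax = max(-7, -4, -21, -17)
= -4


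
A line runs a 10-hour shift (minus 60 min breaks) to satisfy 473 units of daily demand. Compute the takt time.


Available = 10×60 - 60 = 540 min
Takt time = 540 / 473
= 1.14 min/unit


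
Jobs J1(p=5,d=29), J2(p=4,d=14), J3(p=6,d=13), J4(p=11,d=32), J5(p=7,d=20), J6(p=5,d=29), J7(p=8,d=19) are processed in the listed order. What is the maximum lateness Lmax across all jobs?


Lateness per job (L = C - d):
  J1: C=5, d=29, L=-24
  J2: C=9, d=14, L=-5
  J3: C=15, d=13, L=2
  J4: C=26, d=32, L=-6
  J5: C=33, d=20, L=13
  J6: C=38, d=29, L=9
  J7: C=46, d=19, L=27
Lmax = max(-24, -5, 2, -6, 13, 9, 27)
= 27


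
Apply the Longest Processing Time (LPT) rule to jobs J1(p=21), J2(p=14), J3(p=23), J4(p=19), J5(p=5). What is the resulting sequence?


LPT: sort by longest processing time first
  J3: p=23
  J1: p=21
  J4: p=19
  J2: p=14
  J5: p=5
Order: J3 → J1 → J4 → J2 → J5


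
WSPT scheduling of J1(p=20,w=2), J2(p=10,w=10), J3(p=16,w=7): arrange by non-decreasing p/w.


WSPT (Smith's rule): sort by p/w ascending
  J2: p/w = 10/10 = 1.000
  J3: p/w = 16/7 = 2.286
  J1: p/w = 20/2 = 10.000
Order: J2 → J3 → J1


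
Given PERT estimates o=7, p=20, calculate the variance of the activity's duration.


σ² = ((p - o) / 6)² = (p - o)² / 36
= (20 - 7)² / 36
= 13² / 36
= 169 / 36
= 4.6944


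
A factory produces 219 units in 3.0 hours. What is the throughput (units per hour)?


Throughput = units / time
= 219 / 3.0
= 73.0 units/hour


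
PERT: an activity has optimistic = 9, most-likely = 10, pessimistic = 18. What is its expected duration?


te = (o + 4m + p) / 6
= (9 + 4×10 + 18) / 6
= (9 + 40 + 18) / 6
= 67 / 6
= 11.17


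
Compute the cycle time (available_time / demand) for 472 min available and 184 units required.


Cycle time = available time / demand
= 472 / 184
= 2.57 min/unit


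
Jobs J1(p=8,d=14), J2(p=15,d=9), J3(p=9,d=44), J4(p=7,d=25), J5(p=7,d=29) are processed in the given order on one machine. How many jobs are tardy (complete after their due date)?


Completion vs due date:
  J1: C=8, d=14 → on time
  J2: C=23, d=9 → TARDY
  J3: C=32, d=44 → on time
  J4: C=39, d=25 → TARDY
  J5: C=46, d=29 → TARDY
Tardy jobs: J2, J4, J5
Count = 3


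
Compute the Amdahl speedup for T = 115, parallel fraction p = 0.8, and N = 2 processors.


Amdahl's law: T_p = T × ((1-p) + p/N)
= 115 × ((1-0.8) + 0.8/2)
= 115 × (0.20 + 0.4000)
= 115 × 0.6000
= 69.00
Speedup = 115/69.00
= 1.67×


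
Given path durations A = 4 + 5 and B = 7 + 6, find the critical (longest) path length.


Path A: 4 + 5 = 9
Path B: 7 + 6 = 13
Critical path = longest = max(9, 13)
= 13 (Path B)


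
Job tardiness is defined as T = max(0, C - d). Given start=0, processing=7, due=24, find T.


Completion = start + processing = 0 + 7 = 7
Tardiness = max(0, C - d) = max(0, 7 - 24)
= max(0, -17)
= 0


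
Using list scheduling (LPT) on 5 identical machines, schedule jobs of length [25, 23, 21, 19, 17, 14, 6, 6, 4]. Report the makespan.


Jobs (LPT sorted): [25, 23, 21, 19, 17, 14, 6, 6, 4]
Machines: 5
  J=25 → Machine 1 (load: 0+25=25)
  J=23 → Machine 2 (load: 0+23=23)
  J=21 → Machine 3 (load: 0+21=21)
  J=19 → Machine 4 (load: 0+19=19)
  J=17 → Machine 5 (load: 0+17=17)
  J=14 → Machine 5 (load: 17+14=31)
  J=6 → Machine 4 (load: 19+6=25)
  J=6 → Machine 3 (load: 21+6=27)
  J=4 → Machine 2 (load: 23+4=27)
Machine loads: [25, 27, 27, 25, 31]
Makespan = max = 31 time units


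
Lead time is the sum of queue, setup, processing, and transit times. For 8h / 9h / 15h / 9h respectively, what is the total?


Lead time = queue + setup + processing + transit
= 8 + 9 + 15 + 9
= 41 hours


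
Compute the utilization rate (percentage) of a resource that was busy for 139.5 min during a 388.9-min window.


Utilization = busy / total × 100
= 139.5 / 388.9 × 100
= 35.9%


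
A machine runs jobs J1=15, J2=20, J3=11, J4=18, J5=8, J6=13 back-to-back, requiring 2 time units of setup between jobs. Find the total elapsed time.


Makespan = Σ processing + (n-1) × setup
= (15 + 20 + 11 + 18 + 8 + 13) + (6-1)×2
= 85 + 10
= 95 time units


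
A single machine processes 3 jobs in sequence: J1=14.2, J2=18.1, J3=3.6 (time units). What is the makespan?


Sequential makespan: sum all processing times
= 14.2 + 18.1 + 3.6
= 35.9 time units


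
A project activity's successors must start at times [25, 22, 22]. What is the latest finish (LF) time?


LF = min of all successor start times
Successors start at: [25, 22, 22]
LF = min(25, 22, 22)
= 22


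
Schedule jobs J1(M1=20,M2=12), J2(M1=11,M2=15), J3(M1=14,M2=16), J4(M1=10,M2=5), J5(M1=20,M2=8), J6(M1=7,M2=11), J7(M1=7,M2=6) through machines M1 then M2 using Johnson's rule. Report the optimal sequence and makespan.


Johnson's rule:
Group 1 (M1≤M2, sort by M1): ['J6', 'J2', 'J3']
Group 2 (M1>M2, sort desc M2): ['J1', 'J5', 'J7', 'J4']
Sequence: J6 → J2 → J3 → J1 → J5 → J7 → J4
Makespan calculation:
  J6: M1 done=7, M2 done=18
  J2: M1 done=18, M2 done=33
  J3: M1 done=32, M2 done=49
  J1: M1 done=52, M2 done=64
  J5: M1 done=72, M2 done=80
  J7: M1 done=79, M2 done=86
  J4: M1 done=89, M2 done=94
= Sequence: J6 → J2 → J3 → J1 → J5 → J7 → J4, Makespan: 94


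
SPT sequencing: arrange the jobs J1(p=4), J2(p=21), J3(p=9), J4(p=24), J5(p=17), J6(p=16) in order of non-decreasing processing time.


SPT: sort by shortest processing time
  J1: p=4
  J3: p=9
  J6: p=16
  J5: p=17
  J2: p=21
  J4: p=24
Order: J1 → J3 → J6 → J5 → J2 → J4


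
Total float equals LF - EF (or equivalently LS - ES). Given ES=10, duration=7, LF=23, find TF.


EF = ES + duration = 10 + 7 = 17
LS = LF - duration = 23 - 7 = 16
Total Float = LF - EF = 23 - 17
(or LS - ES = 16 - 10)
= 6


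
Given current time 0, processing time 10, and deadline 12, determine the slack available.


Slack = due - current_time - processing
= 12 - 0 - 10
= 2


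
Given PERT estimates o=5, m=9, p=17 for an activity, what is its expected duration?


te = (o + 4m + p) / 6
= (5 + 4×9 + 17) / 6
= (5 + 36 + 17) / 6
= 58 / 6
= 9.67


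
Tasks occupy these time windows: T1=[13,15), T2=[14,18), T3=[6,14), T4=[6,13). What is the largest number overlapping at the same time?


Check each time point for overlaps:
  t=6: 2 tasks active (T3, T4)
Max concurrent = 2


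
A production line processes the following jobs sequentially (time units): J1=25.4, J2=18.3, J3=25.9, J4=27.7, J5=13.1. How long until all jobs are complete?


Sequential makespan: sum all processing times
= 25.4 + 18.3 + 25.9 + 27.7 + 13.1
= 110.4 time units


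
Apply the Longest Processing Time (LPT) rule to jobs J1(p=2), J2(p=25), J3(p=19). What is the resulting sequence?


LPT: sort by longest processing time first
  J2: p=25
  J3: p=19
  J1: p=2
Order: J2 → J3 → J1


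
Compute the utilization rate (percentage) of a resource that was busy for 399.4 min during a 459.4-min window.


Utilization = busy / total × 100
= 399.4 / 459.4 × 100
= 86.9%


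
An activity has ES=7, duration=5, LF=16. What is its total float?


EF = ES + duration = 7 + 5 = 12
LS = LF - duration = 16 - 5 = 11
Total Float = LF - EF = 16 - 12
(or LS - ES = 11 - 7)
= 4


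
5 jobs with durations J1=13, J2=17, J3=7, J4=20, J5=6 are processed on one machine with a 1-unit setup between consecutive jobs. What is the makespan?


Makespan = Σ processing + (n-1) × setup
= (13 + 17 + 7 + 20 + 6) + (5-1)×1
= 63 + 4
= 67 time units


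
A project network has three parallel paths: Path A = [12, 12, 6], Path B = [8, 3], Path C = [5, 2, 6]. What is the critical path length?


Path A: 12 + 12 + 6 = 30
Path B: 8 + 3 = 11
Path C: 5 + 2 + 6 = 13
Critical path = longest = max(30, 11, 13)
= 30 (Path A)


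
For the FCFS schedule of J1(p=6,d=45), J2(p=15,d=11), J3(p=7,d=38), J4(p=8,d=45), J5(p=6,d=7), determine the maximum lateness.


Lateness per job (L = C - d):
  J1: C=6, d=45, L=-39
  J2: C=21, d=11, L=10
  J3: C=28, d=38, L=-10
  J4: C=36, d=45, L=-9
  J5: C=42, d=7, L=35
Lmax = max(-39, 10, -10, -9, 35)
= 35


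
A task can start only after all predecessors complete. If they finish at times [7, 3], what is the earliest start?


ES = max of all predecessor completion times
Predecessors: [7, 3]
ES = max(7, 3)
= 7


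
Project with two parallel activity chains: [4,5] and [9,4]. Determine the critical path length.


Path A: 4 + 5 = 9
Path B: 9 + 4 = 13
Critical path = longest = max(9, 13)
= 13 (Path B)


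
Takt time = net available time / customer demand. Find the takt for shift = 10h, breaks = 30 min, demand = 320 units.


Available = 10×60 - 30 = 570 min
Takt time = 570 / 320
= 1.78 min/unit


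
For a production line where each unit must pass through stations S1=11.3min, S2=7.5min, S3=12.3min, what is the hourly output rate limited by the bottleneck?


Bottleneck = longest station time
Station times: [11.3, 7.5, 12.3]
Max = 12.3 min
Rate = 60 / 12.3
= 4.88 units/hour (bottleneck: 12.3min)


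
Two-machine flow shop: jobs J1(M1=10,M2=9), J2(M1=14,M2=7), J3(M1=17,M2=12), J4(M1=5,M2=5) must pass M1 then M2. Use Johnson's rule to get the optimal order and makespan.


Johnson's rule:
Group 1 (M1≤M2, sort by M1): ['J4']
Group 2 (M1>M2, sort desc M2): ['J3', 'J1', 'J2']
Sequence: J4 → J3 → J1 → J2
Makespan calculation:
  J4: M1 done=5, M2 done=10
  J3: M1 done=22, M2 done=34
  J1: M1 done=32, M2 done=43
  J2: M1 done=46, M2 done=53
= Sequence: J4 → J3 → J1 → J2, Makespan: 53


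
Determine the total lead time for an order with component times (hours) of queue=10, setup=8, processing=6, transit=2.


Lead time = queue + setup + processing + transit
= 10 + 8 + 6 + 2
= 26 hours


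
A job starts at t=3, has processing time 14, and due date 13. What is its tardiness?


Completion = start + processing = 3 + 14 = 17
Tardiness = max(0, C - d) = max(0, 17 - 13)
= max(0, 4)
= 4


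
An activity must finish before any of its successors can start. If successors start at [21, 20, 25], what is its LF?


LF = min of all successor start times
Successors start at: [21, 20, 25]
LF = min(21, 20, 25)
= 20


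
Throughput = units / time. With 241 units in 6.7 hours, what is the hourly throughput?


Throughput = units / time
= 241 / 6.7
= 36.0 units/hour


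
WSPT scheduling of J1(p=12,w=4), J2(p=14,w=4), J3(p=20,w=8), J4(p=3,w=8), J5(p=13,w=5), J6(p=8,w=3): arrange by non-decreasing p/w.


WSPT (Smith's rule): sort by p/w ascending
  J4: p/w = 3/8 = 0.375
  J3: p/w = 20/8 = 2.500
  J5: p/w = 13/5 = 2.600
  J6: p/w = 8/3 = 2.667
  J1: p/w = 12/4 = 3.000
  J2: p/w = 14/4 = 3.500
Order: J4 → J3 → J5 → J6 → J1 → J2


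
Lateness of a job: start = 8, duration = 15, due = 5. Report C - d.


Completion = 8 + 15 = 23
Lateness = C - d = 23 - 5
= 18


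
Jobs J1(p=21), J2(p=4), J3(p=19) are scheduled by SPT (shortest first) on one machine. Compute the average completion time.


SPT order: J2 → J3 → J1
Completion times:
  J2: C=4
  J3: C=23
  J1: C=44
Sum = 71, n = 3
Mean flow = 71/3
= 23.67


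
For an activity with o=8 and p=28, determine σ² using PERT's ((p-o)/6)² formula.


σ² = ((p - o) / 6)² = (p - o)² / 36
= (28 - 8)² / 36
= 20² / 36
= 400 / 36
= 11.1111


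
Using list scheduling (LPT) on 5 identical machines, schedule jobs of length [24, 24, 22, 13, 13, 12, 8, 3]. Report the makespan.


Jobs (LPT sorted): [24, 24, 22, 13, 13, 12, 8, 3]
Machines: 5
  J=24 → Machine 1 (load: 0+24=24)
  J=24 → Machine 2 (load: 0+24=24)
  J=22 → Machine 3 (load: 0+22=22)
  J=13 → Machine 4 (load: 0+13=13)
  J=13 → Machine 5 (load: 0+13=13)
  J=12 → Machine 4 (load: 13+12=25)
  J=8 → Machine 5 (load: 13+8=21)
  J=3 → Machine 5 (load: 21+3=24)
Machine loads: [24, 24, 22, 25, 24]
Makespan = max = 25 time units


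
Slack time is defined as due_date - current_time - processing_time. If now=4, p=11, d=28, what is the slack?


Slack = due - current_time - processing
= 28 - 4 - 11
= 13


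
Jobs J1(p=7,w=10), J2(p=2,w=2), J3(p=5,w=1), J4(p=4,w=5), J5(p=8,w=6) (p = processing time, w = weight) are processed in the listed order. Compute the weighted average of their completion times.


Completion times:
  J1: C=7, w×C=10×7=70
  J2: C=9, w×C=2×9=18
  J3: C=14, w×C=1×14=14
  J4: C=18, w×C=5×18=90
  J5: C=26, w×C=6×26=156
Sum w×C = 348
Sum w = 24
Weighted avg = 348/24
= 14.50


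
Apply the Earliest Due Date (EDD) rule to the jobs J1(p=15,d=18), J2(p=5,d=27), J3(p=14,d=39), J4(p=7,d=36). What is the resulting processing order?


EDD: sort by earliest due date
  J1: d=18, p=15
  J2: d=27, p=5
  J4: d=36, p=7
  J3: d=39, p=14
Order: J1 → J2 → J4 → J3


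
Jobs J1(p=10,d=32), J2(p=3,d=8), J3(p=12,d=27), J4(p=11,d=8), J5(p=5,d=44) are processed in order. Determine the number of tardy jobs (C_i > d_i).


Completion vs due date:
  J1: C=10, d=32 → on time
  J2: C=13, d=8 → TARDY
  J3: C=25, d=27 → on time
  J4: C=36, d=8 → TARDY
  J5: C=41, d=44 → on time
Tardy jobs: J2, J4
Count = 2


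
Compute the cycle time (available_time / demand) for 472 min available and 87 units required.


Cycle time = available time / demand
= 472 / 87
= 5.43 min/unit


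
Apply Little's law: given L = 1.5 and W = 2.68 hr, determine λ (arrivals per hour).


Little's law: L = λW → λ = L / W
= 1.5 / 2.68
= 0.56 per hour


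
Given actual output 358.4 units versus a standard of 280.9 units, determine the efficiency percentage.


Efficiency = (actual / standard) × 100
= (358.4 / 280.9) × 100
= 127.6%


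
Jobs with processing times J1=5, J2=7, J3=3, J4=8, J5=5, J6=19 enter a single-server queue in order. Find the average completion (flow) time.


Completion times:
  J1: completes at 5
  J2: completes at 12
  J3: completes at 15
  J4: completes at 23
  J5: completes at 28
  J6: completes at 47
Sum = 130
Average = 130/6
= 21.67


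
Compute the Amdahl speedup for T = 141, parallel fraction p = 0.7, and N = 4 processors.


Amdahl's law: T_p = T × ((1-p) + p/N)
= 141 × ((1-0.7) + 0.7/4)
= 141 × (0.30 + 0.1750)
= 141 × 0.4750
= 66.98
Speedup = 141/66.98
= 2.11×


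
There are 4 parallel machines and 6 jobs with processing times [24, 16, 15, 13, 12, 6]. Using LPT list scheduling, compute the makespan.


Jobs (LPT sorted): [24, 16, 15, 13, 12, 6]
Machines: 4
  J=24 → Machine 1 (load: 0+24=24)
  J=16 → Machine 2 (load: 0+16=16)
  J=15 → Machine 3 (load: 0+15=15)
  J=13 → Machine 4 (load: 0+13=13)
  J=12 → Machine 4 (load: 13+12=25)
  J=6 → Machine 3 (load: 15+6=21)
Machine loads: [24, 16, 21, 25]
Makespan = max = 25 time units


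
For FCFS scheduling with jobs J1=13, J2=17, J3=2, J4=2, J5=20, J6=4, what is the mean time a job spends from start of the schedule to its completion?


Completion times:
  J1: completes at 13
  J2: completes at 30
  J3: completes at 32
  J4: completes at 34
  J5: completes at 54
  J6: completes at 58
Sum = 221
Average = 221/6
= 36.83


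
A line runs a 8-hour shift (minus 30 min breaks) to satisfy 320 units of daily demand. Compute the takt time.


Available = 8×60 - 30 = 450 min
Takt time = 450 / 320
= 1.41 min/unit


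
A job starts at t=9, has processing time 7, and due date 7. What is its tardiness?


Completion = start + processing = 9 + 7 = 16
Tardiness = max(0, C - d) = max(0, 16 - 7)
= max(0, 9)
= 9


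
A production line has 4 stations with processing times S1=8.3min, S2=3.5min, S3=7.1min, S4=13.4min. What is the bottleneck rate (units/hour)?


Bottleneck = longest station time
Station times: [8.3, 3.5, 7.1, 13.4]
Max = 13.4 min
Rate = 60 / 13.4
= 4.48 units/hour (bottleneck: 13.4min)


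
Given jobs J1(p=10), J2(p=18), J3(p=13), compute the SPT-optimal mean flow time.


SPT order: J1 → J3 → J2
Completion times:
  J1: C=10
  J3: C=23
  J2: C=41
Sum = 74, n = 3
Mean flow = 74/3
= 24.67


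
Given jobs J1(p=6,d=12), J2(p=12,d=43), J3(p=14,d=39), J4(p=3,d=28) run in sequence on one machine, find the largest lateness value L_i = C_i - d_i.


Lateness per job (L = C - d):
  J1: C=6, d=12, L=-6
  J2: C=18, d=43, L=-25
  J3: C=32, d=39, L=-7
  J4: C=35, d=28, L=7
Lmax = max(-6, -25, -7, 7)
= 7


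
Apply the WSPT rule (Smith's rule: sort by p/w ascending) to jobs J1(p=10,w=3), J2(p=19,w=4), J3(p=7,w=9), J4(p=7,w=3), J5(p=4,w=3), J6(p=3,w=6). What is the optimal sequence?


WSPT (Smith's rule): sort by p/w ascending
  J6: p/w = 3/6 = 0.500
  J3: p/w = 7/9 = 0.778
  J5: p/w = 4/3 = 1.333
  J4: p/w = 7/3 = 2.333
  J1: p/w = 10/3 = 3.333
  J2: p/w = 19/4 = 4.750
Order: J6 → J3 → J5 → J4 → J1 → J2


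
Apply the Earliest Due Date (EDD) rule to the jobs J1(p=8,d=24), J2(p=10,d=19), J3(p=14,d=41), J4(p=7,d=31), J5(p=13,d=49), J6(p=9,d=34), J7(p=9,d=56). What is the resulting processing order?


EDD: sort by earliest due date
  J2: d=19, p=10
  J1: d=24, p=8
  J4: d=31, p=7
  J6: d=34, p=9
  J3: d=41, p=14
  J5: d=49, p=13
  J7: d=56, p=9
Order: J2 → J1 → J4 → J6 → J3 → J5 → J7


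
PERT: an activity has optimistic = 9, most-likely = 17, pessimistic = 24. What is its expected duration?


te = (o + 4m + p) / 6
= (9 + 4×17 + 24) / 6
= (9 + 68 + 24) / 6
= 101 / 6
= 16.83


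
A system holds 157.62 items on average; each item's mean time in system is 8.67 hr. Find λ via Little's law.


Little's law: L = λW → λ = L / W
= 157.62 / 8.67
= 18.18 per hour


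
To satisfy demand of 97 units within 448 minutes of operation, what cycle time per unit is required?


Cycle time = available time / demand
= 448 / 97
= 4.62 min/unit


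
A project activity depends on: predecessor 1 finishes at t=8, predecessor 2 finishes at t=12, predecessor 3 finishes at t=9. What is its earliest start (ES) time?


ES = max of all predecessor completion times
Predecessors: [8, 12, 9]
ES = max(8, 12, 9)
= 12


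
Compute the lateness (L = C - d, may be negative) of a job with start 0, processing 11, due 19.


Completion = 0 + 11 = 11
Lateness = C - d = 11 - 19
= -8


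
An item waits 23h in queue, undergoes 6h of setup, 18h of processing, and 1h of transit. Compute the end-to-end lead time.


Lead time = queue + setup + processing + transit
= 23 + 6 + 18 + 1
= 48 hours


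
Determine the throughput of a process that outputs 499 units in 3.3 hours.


Throughput = units / time
= 499 / 3.3
= 151.2 units/hour


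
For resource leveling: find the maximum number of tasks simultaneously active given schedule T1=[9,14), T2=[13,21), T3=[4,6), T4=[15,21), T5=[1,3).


Check each time point for overlaps:
  t=13: 2 tasks active (T1, T2)
Max concurrent = 2


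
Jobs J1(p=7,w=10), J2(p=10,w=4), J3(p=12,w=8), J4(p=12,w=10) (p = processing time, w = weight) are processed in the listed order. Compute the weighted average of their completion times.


Completion times:
  J1: C=7, w×C=10×7=70
  J2: C=17, w×C=4×17=68
  J3: C=29, w×C=8×29=232
  J4: C=41, w×C=10×41=410
Sum w×C = 780
Sum w = 32
Weighted avg = 780/32
= 24.38


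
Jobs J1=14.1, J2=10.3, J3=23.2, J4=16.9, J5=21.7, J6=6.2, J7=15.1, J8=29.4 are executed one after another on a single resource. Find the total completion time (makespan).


Sequential makespan: sum all processing times
= 14.1 + 10.3 + 23.2 + 16.9 + 21.7 + 6.2 + 15.1 + 29.4
= 136.9 time units


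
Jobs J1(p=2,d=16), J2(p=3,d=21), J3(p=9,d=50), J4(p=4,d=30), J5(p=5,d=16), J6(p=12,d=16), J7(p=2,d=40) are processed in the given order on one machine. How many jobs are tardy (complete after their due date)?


Completion vs due date:
  J1: C=2, d=16 → on time
  J2: C=5, d=21 → on time
  J3: C=14, d=50 → on time
  J4: C=18, d=30 → on time
  J5: C=23, d=16 → TARDY
  J6: C=35, d=16 → TARDY
  J7: C=37, d=40 → on time
Tardy jobs: J5, J6
Count = 2
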